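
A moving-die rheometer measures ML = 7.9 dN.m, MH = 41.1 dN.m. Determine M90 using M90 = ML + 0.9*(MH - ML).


M90 = ML + 0.9 * (MH - ML)
M90 = 7.9 + 0.9 * (41.1 - 7.9)
M90 = 7.9 + 0.9 * 33.2
M90 = 37.78 dN.m

37.78 dN.m


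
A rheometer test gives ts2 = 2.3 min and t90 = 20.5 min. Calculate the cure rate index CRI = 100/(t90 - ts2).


CRI = 100 / (t90 - ts2)
= 100 / (20.5 - 2.3)
= 100 / 18.2
= 5.49 min^-1

5.49 min^-1


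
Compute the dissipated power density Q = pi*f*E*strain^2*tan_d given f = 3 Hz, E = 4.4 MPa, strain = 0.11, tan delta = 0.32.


Q = pi * f * E * strain^2 * tan_d
= pi * 3 * 4.4 * 0.11^2 * 0.32
= pi * 3 * 4.4 * 0.0121 * 0.32
= 0.1606

Q = 0.1606


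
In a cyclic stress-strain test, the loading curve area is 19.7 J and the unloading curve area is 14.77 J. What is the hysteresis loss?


Hysteresis loss = loading - unloading
= 19.7 - 14.77
= 4.93 J

4.93 J


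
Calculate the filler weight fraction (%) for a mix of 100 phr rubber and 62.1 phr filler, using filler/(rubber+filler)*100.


Filler % = filler / (rubber + filler) * 100
= 62.1 / (100 + 62.1) * 100
= 62.1 / 162.1 * 100
= 38.31%

38.31%


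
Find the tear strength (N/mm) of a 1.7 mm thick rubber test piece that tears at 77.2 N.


Tear strength = force / thickness
= 77.2 / 1.7
= 45.41 N/mm

45.41 N/mm


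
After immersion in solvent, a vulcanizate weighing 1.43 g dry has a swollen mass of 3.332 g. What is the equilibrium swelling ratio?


Q = W_swollen / W_dry
Q = 3.332 / 1.43
Q = 2.33

Q = 2.33


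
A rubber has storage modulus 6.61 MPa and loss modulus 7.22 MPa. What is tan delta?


tan delta = E'' / E'
= 7.22 / 6.61
= 1.0923

tan delta = 1.0923


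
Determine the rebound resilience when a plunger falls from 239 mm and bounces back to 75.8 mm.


Resilience = h_rebound / h_drop * 100
= 75.8 / 239 * 100
= 31.7%

31.7%


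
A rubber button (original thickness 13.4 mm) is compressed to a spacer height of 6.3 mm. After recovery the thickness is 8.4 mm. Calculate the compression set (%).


CS = (t0 - recovered) / (t0 - ts) * 100
= (13.4 - 8.4) / (13.4 - 6.3) * 100
= 5.0 / 7.1 * 100
= 70.4%

70.4%


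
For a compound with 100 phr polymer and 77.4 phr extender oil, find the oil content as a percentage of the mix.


Oil % = oil / (100 + oil) * 100
= 77.4 / (100 + 77.4) * 100
= 77.4 / 177.4 * 100
= 43.63%

43.63%


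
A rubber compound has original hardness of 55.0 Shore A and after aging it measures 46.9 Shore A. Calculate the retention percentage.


Retention = aged / original * 100
= 46.9 / 55.0 * 100
= 85.3%

85.3%


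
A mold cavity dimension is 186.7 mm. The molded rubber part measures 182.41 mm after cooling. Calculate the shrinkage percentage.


Shrinkage = (mold - part) / mold * 100
= (186.7 - 182.41) / 186.7 * 100
= 4.29 / 186.7 * 100
= 2.3%

2.3%


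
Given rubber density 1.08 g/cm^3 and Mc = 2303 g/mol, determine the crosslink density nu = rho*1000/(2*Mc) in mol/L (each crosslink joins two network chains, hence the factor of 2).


nu = rho * 1000 / (2 * Mc)
nu = 1.08 * 1000 / (2 * 2303)
nu = 1080.0 / 4606
nu = 0.2345 mol/L

0.2345 mol/L


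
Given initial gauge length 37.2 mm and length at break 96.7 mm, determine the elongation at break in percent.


Elongation = (Lf - L0) / L0 * 100
= (96.7 - 37.2) / 37.2 * 100
= 59.5 / 37.2 * 100
= 159.9%

159.9%


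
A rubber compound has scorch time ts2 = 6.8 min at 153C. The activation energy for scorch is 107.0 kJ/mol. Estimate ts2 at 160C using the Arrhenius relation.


Convert temperatures: T1 = 153 + 273.15 = 426.15 K, T2 = 160 + 273.15 = 433.15 K
ts2_new = 6.8 * exp(107000 / 8.314 * (1/433.15 - 1/426.15))
1/T2 - 1/T1 = -3.7923e-05
ts2_new = 4.17 min

4.17 min


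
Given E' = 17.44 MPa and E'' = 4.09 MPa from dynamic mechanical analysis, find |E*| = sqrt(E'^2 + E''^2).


|E*| = sqrt(E'^2 + E''^2)
= sqrt(17.44^2 + 4.09^2)
= sqrt(304.1536 + 16.7281)
= 17.913 MPa

17.913 MPa


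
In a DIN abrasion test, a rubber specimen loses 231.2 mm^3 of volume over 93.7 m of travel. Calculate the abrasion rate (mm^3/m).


Rate = volume_loss / distance
= 231.2 / 93.7
= 2.467 mm^3/m

2.467 mm^3/m


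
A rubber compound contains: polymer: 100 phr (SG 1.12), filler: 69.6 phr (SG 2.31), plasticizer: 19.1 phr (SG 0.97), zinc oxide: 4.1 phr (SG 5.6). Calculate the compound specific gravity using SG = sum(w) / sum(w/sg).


Sum of weights = 192.8
Volume contributions:
  polymer: 100/1.12 = 89.2857
  filler: 69.6/2.31 = 30.1299
  plasticizer: 19.1/0.97 = 19.6907
  zinc oxide: 4.1/5.6 = 0.7321
Sum of volumes = 139.8384
SG = 192.8 / 139.8384 = 1.379

SG = 1.379


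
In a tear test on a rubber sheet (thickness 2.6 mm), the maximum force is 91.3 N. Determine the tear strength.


Tear strength = force / thickness
= 91.3 / 2.6
= 35.12 N/mm

35.12 N/mm


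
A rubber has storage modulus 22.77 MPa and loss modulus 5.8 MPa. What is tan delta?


tan delta = E'' / E'
= 5.8 / 22.77
= 0.2547

tan delta = 0.2547


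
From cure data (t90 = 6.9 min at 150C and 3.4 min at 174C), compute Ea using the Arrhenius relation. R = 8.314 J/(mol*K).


T1 = 423.15 K, T2 = 447.15 K
1/T1 - 1/T2 = 1.2684e-04
ln(t1/t2) = ln(6.9/3.4) = 0.7077
Ea = 8.314 * 0.7077 / 1.2684e-04 = 46389.9356 J/mol
Ea = 46.39 kJ/mol

46.39 kJ/mol


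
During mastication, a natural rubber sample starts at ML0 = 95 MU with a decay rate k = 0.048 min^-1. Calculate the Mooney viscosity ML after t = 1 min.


ML = ML0 * exp(-k * t)
ML = 95 * exp(-0.048 * 1)
ML = 95 * 0.9531
ML = 90.55 MU

90.55 MU


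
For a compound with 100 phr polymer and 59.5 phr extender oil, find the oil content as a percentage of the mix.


Oil % = oil / (100 + oil) * 100
= 59.5 / (100 + 59.5) * 100
= 59.5 / 159.5 * 100
= 37.3%

37.3%


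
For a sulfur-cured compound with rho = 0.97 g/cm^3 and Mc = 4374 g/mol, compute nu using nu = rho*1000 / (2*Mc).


nu = rho * 1000 / (2 * Mc)
nu = 0.97 * 1000 / (2 * 4374)
nu = 970.0 / 8748
nu = 0.1109 mol/L

0.1109 mol/L


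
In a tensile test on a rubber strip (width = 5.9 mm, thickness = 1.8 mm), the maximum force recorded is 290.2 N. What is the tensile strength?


Area = width * thickness = 5.9 * 1.8 = 10.62 mm^2
TS = force / area = 290.2 / 10.62 = 27.33 MPa

27.33 MPa


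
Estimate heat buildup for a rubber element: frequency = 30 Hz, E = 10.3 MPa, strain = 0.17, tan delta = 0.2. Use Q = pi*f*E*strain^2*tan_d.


Q = pi * f * E * strain^2 * tan_d
= pi * 30 * 10.3 * 0.17^2 * 0.2
= pi * 30 * 10.3 * 0.0289 * 0.2
= 5.6109

Q = 5.6109


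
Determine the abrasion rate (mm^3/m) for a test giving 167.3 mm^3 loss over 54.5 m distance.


Rate = volume_loss / distance
= 167.3 / 54.5
= 3.07 mm^3/m

3.07 mm^3/m


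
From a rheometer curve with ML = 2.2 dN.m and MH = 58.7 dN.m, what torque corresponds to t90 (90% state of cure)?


M90 = ML + 0.9 * (MH - ML)
M90 = 2.2 + 0.9 * (58.7 - 2.2)
M90 = 2.2 + 0.9 * 56.5
M90 = 53.05 dN.m

53.05 dN.m


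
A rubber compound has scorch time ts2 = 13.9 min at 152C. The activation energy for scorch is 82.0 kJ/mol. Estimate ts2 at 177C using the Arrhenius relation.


Convert temperatures: T1 = 152 + 273.15 = 425.15 K, T2 = 177 + 273.15 = 450.15 K
ts2_new = 13.9 * exp(82000 / 8.314 * (1/450.15 - 1/425.15))
1/T2 - 1/T1 = -1.3063e-04
ts2_new = 3.83 min

3.83 min


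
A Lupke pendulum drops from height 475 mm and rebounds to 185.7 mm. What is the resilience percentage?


Resilience = h_rebound / h_drop * 100
= 185.7 / 475 * 100
= 39.1%

39.1%


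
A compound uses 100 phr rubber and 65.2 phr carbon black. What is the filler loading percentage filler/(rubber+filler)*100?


Filler % = filler / (rubber + filler) * 100
= 65.2 / (100 + 65.2) * 100
= 65.2 / 165.2 * 100
= 39.47%

39.47%


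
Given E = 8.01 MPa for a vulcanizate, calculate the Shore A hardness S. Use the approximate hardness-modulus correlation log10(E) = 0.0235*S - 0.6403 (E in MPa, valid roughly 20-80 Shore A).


log10(E) = 0.0235*S - 0.6403  =>  S = (log10(E) + 0.6403) / 0.0235
log10(8.01) = 0.903633
S = (0.903633 + 0.6403) / 0.0235 = 1.543933 / 0.0235
S = 65.7

Shore A = 65.7


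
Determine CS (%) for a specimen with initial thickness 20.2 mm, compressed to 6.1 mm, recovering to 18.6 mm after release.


CS = (t0 - recovered) / (t0 - ts) * 100
= (20.2 - 18.6) / (20.2 - 6.1) * 100
= 1.6 / 14.1 * 100
= 11.3%

11.3%


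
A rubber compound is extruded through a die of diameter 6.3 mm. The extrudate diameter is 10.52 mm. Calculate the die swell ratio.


Die swell ratio = D_extrudate / D_die
= 10.52 / 6.3
= 1.67

Die swell = 1.67


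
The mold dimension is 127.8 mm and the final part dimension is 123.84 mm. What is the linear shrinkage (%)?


Shrinkage = (mold - part) / mold * 100
= (127.8 - 123.84) / 127.8 * 100
= 3.96 / 127.8 * 100
= 3.1%

3.1%


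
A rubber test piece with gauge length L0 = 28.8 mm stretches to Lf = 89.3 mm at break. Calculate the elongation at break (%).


Elongation = (Lf - L0) / L0 * 100
= (89.3 - 28.8) / 28.8 * 100
= 60.5 / 28.8 * 100
= 210.1%

210.1%


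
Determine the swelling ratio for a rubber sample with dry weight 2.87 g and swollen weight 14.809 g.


Q = W_swollen / W_dry
Q = 14.809 / 2.87
Q = 5.16

Q = 5.16


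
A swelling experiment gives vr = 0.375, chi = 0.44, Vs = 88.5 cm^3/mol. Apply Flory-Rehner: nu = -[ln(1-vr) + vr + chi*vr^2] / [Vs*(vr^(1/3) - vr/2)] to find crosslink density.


ln(1 - vr) = ln(1 - 0.375) = -0.4700
Numerator = -((-0.4700) + 0.375 + 0.44 * 0.375^2) = 0.0331
Denominator = 88.5 * (0.375^(1/3) - 0.375/2) = 47.2258
nu = 0.0331 / 47.2258 = 7.0149e-04 mol/cm^3

7.0149e-04 mol/cm^3


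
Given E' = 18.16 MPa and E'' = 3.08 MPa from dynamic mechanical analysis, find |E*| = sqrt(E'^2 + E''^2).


|E*| = sqrt(E'^2 + E''^2)
= sqrt(18.16^2 + 3.08^2)
= sqrt(329.7856 + 9.4864)
= 18.419 MPa

18.419 MPa


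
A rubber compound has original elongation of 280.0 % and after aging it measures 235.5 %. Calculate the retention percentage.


Retention = aged / original * 100
= 235.5 / 280.0 * 100
= 84.1%

84.1%


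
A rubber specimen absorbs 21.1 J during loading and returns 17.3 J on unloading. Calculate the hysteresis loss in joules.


Hysteresis loss = loading - unloading
= 21.1 - 17.3
= 3.8 J

3.8 J


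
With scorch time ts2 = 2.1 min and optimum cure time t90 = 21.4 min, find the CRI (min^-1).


CRI = 100 / (t90 - ts2)
= 100 / (21.4 - 2.1)
= 100 / 19.3
= 5.18 min^-1

5.18 min^-1


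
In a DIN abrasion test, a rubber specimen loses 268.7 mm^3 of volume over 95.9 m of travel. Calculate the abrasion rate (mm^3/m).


Rate = volume_loss / distance
= 268.7 / 95.9
= 2.802 mm^3/m

2.802 mm^3/m


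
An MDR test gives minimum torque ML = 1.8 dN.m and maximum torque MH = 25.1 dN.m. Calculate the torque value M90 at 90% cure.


M90 = ML + 0.9 * (MH - ML)
M90 = 1.8 + 0.9 * (25.1 - 1.8)
M90 = 1.8 + 0.9 * 23.3
M90 = 22.77 dN.m

22.77 dN.m


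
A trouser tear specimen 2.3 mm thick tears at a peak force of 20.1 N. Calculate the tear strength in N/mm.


Tear strength = force / thickness
= 20.1 / 2.3
= 8.74 N/mm

8.74 N/mm


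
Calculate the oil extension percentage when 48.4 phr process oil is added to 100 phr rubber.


Oil % = oil / (100 + oil) * 100
= 48.4 / (100 + 48.4) * 100
= 48.4 / 148.4 * 100
= 32.61%

32.61%


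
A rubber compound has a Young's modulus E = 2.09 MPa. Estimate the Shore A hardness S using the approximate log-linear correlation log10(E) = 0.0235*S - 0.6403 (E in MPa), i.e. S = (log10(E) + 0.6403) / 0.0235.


log10(E) = 0.0235*S - 0.6403  =>  S = (log10(E) + 0.6403) / 0.0235
log10(2.09) = 0.320146
S = (0.320146 + 0.6403) / 0.0235 = 0.960446 / 0.0235
S = 40.9

Shore A = 40.9


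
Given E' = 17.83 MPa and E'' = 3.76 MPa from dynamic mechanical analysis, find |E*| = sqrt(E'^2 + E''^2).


|E*| = sqrt(E'^2 + E''^2)
= sqrt(17.83^2 + 3.76^2)
= sqrt(317.9089 + 14.1376)
= 18.222 MPa

18.222 MPa


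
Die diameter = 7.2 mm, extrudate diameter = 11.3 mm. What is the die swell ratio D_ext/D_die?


Die swell ratio = D_extrudate / D_die
= 11.3 / 7.2
= 1.569

Die swell = 1.569


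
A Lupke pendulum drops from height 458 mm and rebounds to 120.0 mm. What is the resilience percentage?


Resilience = h_rebound / h_drop * 100
= 120.0 / 458 * 100
= 26.2%

26.2%


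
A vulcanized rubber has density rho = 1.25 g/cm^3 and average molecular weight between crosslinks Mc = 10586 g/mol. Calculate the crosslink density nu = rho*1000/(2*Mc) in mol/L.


nu = rho * 1000 / (2 * Mc)
nu = 1.25 * 1000 / (2 * 10586)
nu = 1250.0 / 21172
nu = 0.0590 mol/L

0.0590 mol/L


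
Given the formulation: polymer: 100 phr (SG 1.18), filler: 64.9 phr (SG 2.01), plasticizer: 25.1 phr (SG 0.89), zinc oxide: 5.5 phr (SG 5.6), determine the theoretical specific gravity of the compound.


Sum of weights = 195.5
Volume contributions:
  polymer: 100/1.18 = 84.7458
  filler: 64.9/2.01 = 32.2886
  plasticizer: 25.1/0.89 = 28.2022
  zinc oxide: 5.5/5.6 = 0.9821
Sum of volumes = 146.2187
SG = 195.5 / 146.2187 = 1.337

SG = 1.337


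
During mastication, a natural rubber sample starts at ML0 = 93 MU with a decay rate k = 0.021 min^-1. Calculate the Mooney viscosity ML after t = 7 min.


ML = ML0 * exp(-k * t)
ML = 93 * exp(-0.021 * 7)
ML = 93 * 0.8633
ML = 80.29 MU

80.29 MU


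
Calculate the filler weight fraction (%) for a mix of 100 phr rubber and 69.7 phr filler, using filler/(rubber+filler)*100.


Filler % = filler / (rubber + filler) * 100
= 69.7 / (100 + 69.7) * 100
= 69.7 / 169.7 * 100
= 41.07%

41.07%


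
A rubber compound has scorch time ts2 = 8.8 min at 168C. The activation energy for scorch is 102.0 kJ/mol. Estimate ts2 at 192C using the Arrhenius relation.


Convert temperatures: T1 = 168 + 273.15 = 441.15 K, T2 = 192 + 273.15 = 465.15 K
ts2_new = 8.8 * exp(102000 / 8.314 * (1/465.15 - 1/441.15))
1/T2 - 1/T1 = -1.1696e-04
ts2_new = 2.1 min

2.1 min


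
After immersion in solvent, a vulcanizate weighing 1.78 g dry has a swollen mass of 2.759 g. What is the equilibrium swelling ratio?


Q = W_swollen / W_dry
Q = 2.759 / 1.78
Q = 1.55

Q = 1.55


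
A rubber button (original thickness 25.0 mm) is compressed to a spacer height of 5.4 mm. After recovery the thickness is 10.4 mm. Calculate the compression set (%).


CS = (t0 - recovered) / (t0 - ts) * 100
= (25.0 - 10.4) / (25.0 - 5.4) * 100
= 14.6 / 19.6 * 100
= 74.5%

74.5%


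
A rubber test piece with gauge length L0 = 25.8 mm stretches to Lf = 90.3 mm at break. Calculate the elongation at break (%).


Elongation = (Lf - L0) / L0 * 100
= (90.3 - 25.8) / 25.8 * 100
= 64.5 / 25.8 * 100
= 250.0%

250.0%


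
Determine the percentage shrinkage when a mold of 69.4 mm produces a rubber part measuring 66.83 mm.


Shrinkage = (mold - part) / mold * 100
= (69.4 - 66.83) / 69.4 * 100
= 2.57 / 69.4 * 100
= 3.7%

3.7%


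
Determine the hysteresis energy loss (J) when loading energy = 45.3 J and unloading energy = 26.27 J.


Hysteresis loss = loading - unloading
= 45.3 - 26.27
= 19.03 J

19.03 J


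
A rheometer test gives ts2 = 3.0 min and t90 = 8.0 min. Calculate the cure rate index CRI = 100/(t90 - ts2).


CRI = 100 / (t90 - ts2)
= 100 / (8.0 - 3.0)
= 100 / 5.0
= 20.0 min^-1

20.0 min^-1


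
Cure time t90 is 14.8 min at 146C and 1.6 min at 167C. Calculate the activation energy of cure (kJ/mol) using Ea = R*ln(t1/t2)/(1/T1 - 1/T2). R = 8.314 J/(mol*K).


T1 = 419.15 K, T2 = 440.15 K
1/T1 - 1/T2 = 1.1383e-04
ln(t1/t2) = ln(14.8/1.6) = 2.2246
Ea = 8.314 * 2.2246 / 1.1383e-04 = 162486.5557 J/mol
Ea = 162.49 kJ/mol

162.49 kJ/mol


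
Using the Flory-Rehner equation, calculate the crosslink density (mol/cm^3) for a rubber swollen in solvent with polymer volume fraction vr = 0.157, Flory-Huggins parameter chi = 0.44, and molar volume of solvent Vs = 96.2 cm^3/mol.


ln(1 - vr) = ln(1 - 0.157) = -0.1708
Numerator = -((-0.1708) + 0.157 + 0.44 * 0.157^2) = 0.0029
Denominator = 96.2 * (0.157^(1/3) - 0.157/2) = 44.3452
nu = 0.0029 / 44.3452 = 6.6360e-05 mol/cm^3

6.6360e-05 mol/cm^3


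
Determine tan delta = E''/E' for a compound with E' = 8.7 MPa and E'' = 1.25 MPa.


tan delta = E'' / E'
= 1.25 / 8.7
= 0.1437

tan delta = 0.1437


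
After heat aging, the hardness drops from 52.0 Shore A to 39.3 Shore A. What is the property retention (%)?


Retention = aged / original * 100
= 39.3 / 52.0 * 100
= 75.6%

75.6%


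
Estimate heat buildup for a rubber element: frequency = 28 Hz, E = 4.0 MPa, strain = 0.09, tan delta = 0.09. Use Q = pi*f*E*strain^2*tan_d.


Q = pi * f * E * strain^2 * tan_d
= pi * 28 * 4.0 * 0.09^2 * 0.09
= pi * 28 * 4.0 * 0.0081 * 0.09
= 0.2565

Q = 0.2565


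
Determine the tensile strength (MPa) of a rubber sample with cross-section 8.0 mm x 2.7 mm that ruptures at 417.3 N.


Area = width * thickness = 8.0 * 2.7 = 21.6 mm^2
TS = force / area = 417.3 / 21.6 = 19.32 MPa

19.32 MPa


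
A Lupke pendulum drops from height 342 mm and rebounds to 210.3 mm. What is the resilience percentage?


Resilience = h_rebound / h_drop * 100
= 210.3 / 342 * 100
= 61.5%

61.5%


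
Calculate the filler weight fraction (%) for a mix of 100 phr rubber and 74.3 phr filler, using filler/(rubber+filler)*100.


Filler % = filler / (rubber + filler) * 100
= 74.3 / (100 + 74.3) * 100
= 74.3 / 174.3 * 100
= 42.63%

42.63%


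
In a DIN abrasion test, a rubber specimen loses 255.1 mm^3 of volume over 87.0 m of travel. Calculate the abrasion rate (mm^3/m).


Rate = volume_loss / distance
= 255.1 / 87.0
= 2.932 mm^3/m

2.932 mm^3/m


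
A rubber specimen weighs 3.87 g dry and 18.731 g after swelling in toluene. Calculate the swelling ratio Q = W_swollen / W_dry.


Q = W_swollen / W_dry
Q = 18.731 / 3.87
Q = 4.84

Q = 4.84


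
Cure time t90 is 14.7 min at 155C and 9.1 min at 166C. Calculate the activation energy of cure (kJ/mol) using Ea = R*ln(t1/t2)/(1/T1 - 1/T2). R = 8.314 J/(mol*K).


T1 = 428.15 K, T2 = 439.15 K
1/T1 - 1/T2 = 5.8504e-05
ln(t1/t2) = ln(14.7/9.1) = 0.4796
Ea = 8.314 * 0.4796 / 5.8504e-05 = 68152.3707 J/mol
Ea = 68.15 kJ/mol

68.15 kJ/mol


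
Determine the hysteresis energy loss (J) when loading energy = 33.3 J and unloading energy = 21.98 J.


Hysteresis loss = loading - unloading
= 33.3 - 21.98
= 11.32 J

11.32 J


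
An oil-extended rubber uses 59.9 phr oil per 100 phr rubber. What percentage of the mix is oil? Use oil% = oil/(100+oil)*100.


Oil % = oil / (100 + oil) * 100
= 59.9 / (100 + 59.9) * 100
= 59.9 / 159.9 * 100
= 37.46%

37.46%


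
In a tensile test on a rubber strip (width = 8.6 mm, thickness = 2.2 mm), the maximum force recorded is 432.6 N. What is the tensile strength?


Area = width * thickness = 8.6 * 2.2 = 18.92 mm^2
TS = force / area = 432.6 / 18.92 = 22.86 MPa

22.86 MPa


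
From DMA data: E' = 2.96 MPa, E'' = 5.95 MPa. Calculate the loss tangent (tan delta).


tan delta = E'' / E'
= 5.95 / 2.96
= 2.0101

tan delta = 2.0101


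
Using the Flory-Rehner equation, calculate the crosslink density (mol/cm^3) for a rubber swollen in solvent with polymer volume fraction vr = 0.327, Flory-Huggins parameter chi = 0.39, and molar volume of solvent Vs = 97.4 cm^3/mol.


ln(1 - vr) = ln(1 - 0.327) = -0.3960
Numerator = -((-0.3960) + 0.327 + 0.39 * 0.327^2) = 0.0273
Denominator = 97.4 * (0.327^(1/3) - 0.327/2) = 51.1780
nu = 0.0273 / 51.1780 = 5.3358e-04 mol/cm^3

5.3358e-04 mol/cm^3


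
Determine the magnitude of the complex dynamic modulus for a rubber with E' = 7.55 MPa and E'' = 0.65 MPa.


|E*| = sqrt(E'^2 + E''^2)
= sqrt(7.55^2 + 0.65^2)
= sqrt(57.0025 + 0.4225)
= 7.578 MPa

7.578 MPa


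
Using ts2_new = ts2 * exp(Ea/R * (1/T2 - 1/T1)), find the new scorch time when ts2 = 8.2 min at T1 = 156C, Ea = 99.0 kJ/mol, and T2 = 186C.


Convert temperatures: T1 = 156 + 273.15 = 429.15 K, T2 = 186 + 273.15 = 459.15 K
ts2_new = 8.2 * exp(99000 / 8.314 * (1/459.15 - 1/429.15))
1/T2 - 1/T1 = -1.5225e-04
ts2_new = 1.34 min

1.34 min


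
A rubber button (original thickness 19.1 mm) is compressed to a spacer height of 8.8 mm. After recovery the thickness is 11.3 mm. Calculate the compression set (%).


CS = (t0 - recovered) / (t0 - ts) * 100
= (19.1 - 11.3) / (19.1 - 8.8) * 100
= 7.8 / 10.3 * 100
= 75.7%

75.7%


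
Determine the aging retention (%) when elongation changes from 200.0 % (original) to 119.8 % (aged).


Retention = aged / original * 100
= 119.8 / 200.0 * 100
= 59.9%

59.9%


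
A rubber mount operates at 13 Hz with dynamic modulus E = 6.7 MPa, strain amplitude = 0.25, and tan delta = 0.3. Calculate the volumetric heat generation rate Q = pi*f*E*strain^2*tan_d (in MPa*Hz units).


Q = pi * f * E * strain^2 * tan_d
= pi * 13 * 6.7 * 0.25^2 * 0.3
= pi * 13 * 6.7 * 0.0625 * 0.3
= 5.1306

Q = 5.1306


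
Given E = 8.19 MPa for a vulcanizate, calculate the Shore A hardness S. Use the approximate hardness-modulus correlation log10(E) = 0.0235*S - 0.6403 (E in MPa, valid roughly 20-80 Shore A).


log10(E) = 0.0235*S - 0.6403  =>  S = (log10(E) + 0.6403) / 0.0235
log10(8.19) = 0.913284
S = (0.913284 + 0.6403) / 0.0235 = 1.553584 / 0.0235
S = 66.1

Shore A = 66.1


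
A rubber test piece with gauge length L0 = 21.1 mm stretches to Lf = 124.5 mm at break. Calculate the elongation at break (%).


Elongation = (Lf - L0) / L0 * 100
= (124.5 - 21.1) / 21.1 * 100
= 103.4 / 21.1 * 100
= 490.0%

490.0%


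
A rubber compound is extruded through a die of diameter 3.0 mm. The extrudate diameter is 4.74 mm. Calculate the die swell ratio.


Die swell ratio = D_extrudate / D_die
= 4.74 / 3.0
= 1.58

Die swell = 1.58


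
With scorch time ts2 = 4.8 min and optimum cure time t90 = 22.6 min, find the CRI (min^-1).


CRI = 100 / (t90 - ts2)
= 100 / (22.6 - 4.8)
= 100 / 17.8
= 5.62 min^-1

5.62 min^-1


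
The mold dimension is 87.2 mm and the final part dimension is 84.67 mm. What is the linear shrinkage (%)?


Shrinkage = (mold - part) / mold * 100
= (87.2 - 84.67) / 87.2 * 100
= 2.53 / 87.2 * 100
= 2.9%

2.9%


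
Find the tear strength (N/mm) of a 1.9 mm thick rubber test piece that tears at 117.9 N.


Tear strength = force / thickness
= 117.9 / 1.9
= 62.05 N/mm

62.05 N/mm


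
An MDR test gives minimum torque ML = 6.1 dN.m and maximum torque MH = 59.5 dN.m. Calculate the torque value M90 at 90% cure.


M90 = ML + 0.9 * (MH - ML)
M90 = 6.1 + 0.9 * (59.5 - 6.1)
M90 = 6.1 + 0.9 * 53.4
M90 = 54.16 dN.m

54.16 dN.m


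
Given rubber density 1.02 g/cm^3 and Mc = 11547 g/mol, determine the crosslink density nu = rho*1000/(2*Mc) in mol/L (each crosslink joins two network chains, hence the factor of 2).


nu = rho * 1000 / (2 * Mc)
nu = 1.02 * 1000 / (2 * 11547)
nu = 1020.0 / 23094
nu = 0.0442 mol/L

0.0442 mol/L


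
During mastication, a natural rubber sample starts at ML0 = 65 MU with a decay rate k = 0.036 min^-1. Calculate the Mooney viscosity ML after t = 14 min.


ML = ML0 * exp(-k * t)
ML = 65 * exp(-0.036 * 14)
ML = 65 * 0.6041
ML = 39.27 MU

39.27 MU


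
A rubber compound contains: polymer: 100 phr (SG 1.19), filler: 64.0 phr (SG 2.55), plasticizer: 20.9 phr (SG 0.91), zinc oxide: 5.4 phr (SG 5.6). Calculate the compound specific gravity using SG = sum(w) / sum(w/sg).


Sum of weights = 190.3
Volume contributions:
  polymer: 100/1.19 = 84.0336
  filler: 64.0/2.55 = 25.0980
  plasticizer: 20.9/0.91 = 22.9670
  zinc oxide: 5.4/5.6 = 0.9643
Sum of volumes = 133.0630
SG = 190.3 / 133.0630 = 1.43

SG = 1.43


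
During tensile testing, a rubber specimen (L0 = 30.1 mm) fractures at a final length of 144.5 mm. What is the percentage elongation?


Elongation = (Lf - L0) / L0 * 100
= (144.5 - 30.1) / 30.1 * 100
= 114.4 / 30.1 * 100
= 380.1%

380.1%


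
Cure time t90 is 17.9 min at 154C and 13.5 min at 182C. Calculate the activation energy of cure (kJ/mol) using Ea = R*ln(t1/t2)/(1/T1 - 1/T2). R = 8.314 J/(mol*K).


T1 = 427.15 K, T2 = 455.15 K
1/T1 - 1/T2 = 1.4402e-04
ln(t1/t2) = ln(17.9/13.5) = 0.2821
Ea = 8.314 * 0.2821 / 1.4402e-04 = 16285.7217 J/mol
Ea = 16.29 kJ/mol

16.29 kJ/mol


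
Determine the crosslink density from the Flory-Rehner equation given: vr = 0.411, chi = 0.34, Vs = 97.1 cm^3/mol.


ln(1 - vr) = ln(1 - 0.411) = -0.5293
Numerator = -((-0.5293) + 0.411 + 0.34 * 0.411^2) = 0.0609
Denominator = 97.1 * (0.411^(1/3) - 0.411/2) = 52.2397
nu = 0.0609 / 52.2397 = 0.0012 mol/cm^3

0.0012 mol/cm^3


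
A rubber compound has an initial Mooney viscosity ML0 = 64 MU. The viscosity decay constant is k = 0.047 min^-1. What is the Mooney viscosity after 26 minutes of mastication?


ML = ML0 * exp(-k * t)
ML = 64 * exp(-0.047 * 26)
ML = 64 * 0.2946
ML = 18.86 MU

18.86 MU


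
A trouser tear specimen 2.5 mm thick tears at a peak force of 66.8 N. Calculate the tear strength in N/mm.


Tear strength = force / thickness
= 66.8 / 2.5
= 26.72 N/mm

26.72 N/mm


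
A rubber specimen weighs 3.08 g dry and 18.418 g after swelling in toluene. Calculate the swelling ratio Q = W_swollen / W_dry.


Q = W_swollen / W_dry
Q = 18.418 / 3.08
Q = 5.98

Q = 5.98


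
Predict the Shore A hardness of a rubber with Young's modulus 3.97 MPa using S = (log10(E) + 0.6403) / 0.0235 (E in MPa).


log10(E) = 0.0235*S - 0.6403  =>  S = (log10(E) + 0.6403) / 0.0235
log10(3.97) = 0.598791
S = (0.598791 + 0.6403) / 0.0235 = 1.239091 / 0.0235
S = 52.7

Shore A = 52.7


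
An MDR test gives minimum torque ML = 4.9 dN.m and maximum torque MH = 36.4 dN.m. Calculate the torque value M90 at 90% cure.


M90 = ML + 0.9 * (MH - ML)
M90 = 4.9 + 0.9 * (36.4 - 4.9)
M90 = 4.9 + 0.9 * 31.5
M90 = 33.25 dN.m

33.25 dN.m


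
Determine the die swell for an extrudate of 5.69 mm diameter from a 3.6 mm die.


Die swell ratio = D_extrudate / D_die
= 5.69 / 3.6
= 1.581

Die swell = 1.581


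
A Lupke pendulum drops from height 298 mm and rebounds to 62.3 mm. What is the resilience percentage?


Resilience = h_rebound / h_drop * 100
= 62.3 / 298 * 100
= 20.9%

20.9%


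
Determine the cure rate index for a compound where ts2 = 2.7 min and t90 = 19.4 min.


CRI = 100 / (t90 - ts2)
= 100 / (19.4 - 2.7)
= 100 / 16.7
= 5.99 min^-1

5.99 min^-1


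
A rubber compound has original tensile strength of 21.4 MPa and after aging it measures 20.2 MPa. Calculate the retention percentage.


Retention = aged / original * 100
= 20.2 / 21.4 * 100
= 94.4%

94.4%


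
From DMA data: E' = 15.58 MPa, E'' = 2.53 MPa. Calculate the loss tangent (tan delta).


tan delta = E'' / E'
= 2.53 / 15.58
= 0.1624

tan delta = 0.1624


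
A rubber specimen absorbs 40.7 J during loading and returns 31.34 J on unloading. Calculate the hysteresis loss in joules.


Hysteresis loss = loading - unloading
= 40.7 - 31.34
= 9.36 J

9.36 J


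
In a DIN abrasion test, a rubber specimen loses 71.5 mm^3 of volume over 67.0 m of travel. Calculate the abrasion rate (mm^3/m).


Rate = volume_loss / distance
= 71.5 / 67.0
= 1.067 mm^3/m

1.067 mm^3/m


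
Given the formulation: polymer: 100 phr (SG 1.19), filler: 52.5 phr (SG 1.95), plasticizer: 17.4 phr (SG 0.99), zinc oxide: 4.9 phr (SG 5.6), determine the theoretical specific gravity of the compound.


Sum of weights = 174.8
Volume contributions:
  polymer: 100/1.19 = 84.0336
  filler: 52.5/1.95 = 26.9231
  plasticizer: 17.4/0.99 = 17.5758
  zinc oxide: 4.9/5.6 = 0.8750
Sum of volumes = 129.4074
SG = 174.8 / 129.4074 = 1.351

SG = 1.351


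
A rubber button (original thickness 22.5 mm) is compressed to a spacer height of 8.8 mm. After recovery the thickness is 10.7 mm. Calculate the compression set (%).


CS = (t0 - recovered) / (t0 - ts) * 100
= (22.5 - 10.7) / (22.5 - 8.8) * 100
= 11.8 / 13.7 * 100
= 86.1%

86.1%


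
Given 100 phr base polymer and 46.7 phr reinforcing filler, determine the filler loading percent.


Filler % = filler / (rubber + filler) * 100
= 46.7 / (100 + 46.7) * 100
= 46.7 / 146.7 * 100
= 31.83%

31.83%


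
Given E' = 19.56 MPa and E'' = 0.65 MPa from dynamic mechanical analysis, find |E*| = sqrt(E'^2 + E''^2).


|E*| = sqrt(E'^2 + E''^2)
= sqrt(19.56^2 + 0.65^2)
= sqrt(382.5936 + 0.4225)
= 19.571 MPa

19.571 MPa


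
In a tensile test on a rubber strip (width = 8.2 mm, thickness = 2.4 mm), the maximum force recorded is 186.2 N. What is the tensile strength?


Area = width * thickness = 8.2 * 2.4 = 19.68 mm^2
TS = force / area = 186.2 / 19.68 = 9.46 MPa

9.46 MPa


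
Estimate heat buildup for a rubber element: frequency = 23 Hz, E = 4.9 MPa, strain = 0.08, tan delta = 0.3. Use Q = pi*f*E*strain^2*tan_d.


Q = pi * f * E * strain^2 * tan_d
= pi * 23 * 4.9 * 0.08^2 * 0.3
= pi * 23 * 4.9 * 0.0064 * 0.3
= 0.6798

Q = 0.6798


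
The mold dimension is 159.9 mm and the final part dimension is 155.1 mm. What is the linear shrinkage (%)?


Shrinkage = (mold - part) / mold * 100
= (159.9 - 155.1) / 159.9 * 100
= 4.8 / 159.9 * 100
= 3.0%

3.0%


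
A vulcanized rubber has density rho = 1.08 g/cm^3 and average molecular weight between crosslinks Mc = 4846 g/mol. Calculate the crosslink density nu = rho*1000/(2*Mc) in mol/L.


nu = rho * 1000 / (2 * Mc)
nu = 1.08 * 1000 / (2 * 4846)
nu = 1080.0 / 9692
nu = 0.1114 mol/L

0.1114 mol/L


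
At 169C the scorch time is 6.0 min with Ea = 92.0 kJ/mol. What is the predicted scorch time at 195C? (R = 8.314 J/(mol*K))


Convert temperatures: T1 = 169 + 273.15 = 442.15 K, T2 = 195 + 273.15 = 468.15 K
ts2_new = 6.0 * exp(92000 / 8.314 * (1/468.15 - 1/442.15))
1/T2 - 1/T1 = -1.2561e-04
ts2_new = 1.49 min

1.49 min


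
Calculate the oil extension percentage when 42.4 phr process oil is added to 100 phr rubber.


Oil % = oil / (100 + oil) * 100
= 42.4 / (100 + 42.4) * 100
= 42.4 / 142.4 * 100
= 29.78%

29.78%


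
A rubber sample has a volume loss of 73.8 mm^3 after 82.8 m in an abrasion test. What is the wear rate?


Rate = volume_loss / distance
= 73.8 / 82.8
= 0.891 mm^3/m

0.891 mm^3/m


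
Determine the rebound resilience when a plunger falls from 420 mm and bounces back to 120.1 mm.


Resilience = h_rebound / h_drop * 100
= 120.1 / 420 * 100
= 28.6%

28.6%


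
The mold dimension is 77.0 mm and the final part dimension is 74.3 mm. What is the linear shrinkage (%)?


Shrinkage = (mold - part) / mold * 100
= (77.0 - 74.3) / 77.0 * 100
= 2.7 / 77.0 * 100
= 3.51%

3.51%


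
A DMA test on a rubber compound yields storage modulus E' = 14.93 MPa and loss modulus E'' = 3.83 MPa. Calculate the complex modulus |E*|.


|E*| = sqrt(E'^2 + E''^2)
= sqrt(14.93^2 + 3.83^2)
= sqrt(222.9049 + 14.6689)
= 15.413 MPa

15.413 MPa


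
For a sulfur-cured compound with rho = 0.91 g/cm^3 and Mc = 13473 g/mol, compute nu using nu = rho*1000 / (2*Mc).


nu = rho * 1000 / (2 * Mc)
nu = 0.91 * 1000 / (2 * 13473)
nu = 910.0 / 26946
nu = 0.0338 mol/L

0.0338 mol/L


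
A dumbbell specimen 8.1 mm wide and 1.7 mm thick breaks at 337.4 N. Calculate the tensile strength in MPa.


Area = width * thickness = 8.1 * 1.7 = 13.77 mm^2
TS = force / area = 337.4 / 13.77 = 24.5 MPa

24.5 MPa


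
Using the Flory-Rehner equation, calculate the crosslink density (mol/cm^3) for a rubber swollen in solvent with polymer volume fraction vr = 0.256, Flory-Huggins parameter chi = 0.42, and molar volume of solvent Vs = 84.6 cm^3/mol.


ln(1 - vr) = ln(1 - 0.256) = -0.2957
Numerator = -((-0.2957) + 0.256 + 0.42 * 0.256^2) = 0.0122
Denominator = 84.6 * (0.256^(1/3) - 0.256/2) = 42.8889
nu = 0.0122 / 42.8889 = 2.8420e-04 mol/cm^3

2.8420e-04 mol/cm^3


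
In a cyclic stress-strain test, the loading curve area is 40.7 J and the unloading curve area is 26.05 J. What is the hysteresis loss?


Hysteresis loss = loading - unloading
= 40.7 - 26.05
= 14.65 J

14.65 J


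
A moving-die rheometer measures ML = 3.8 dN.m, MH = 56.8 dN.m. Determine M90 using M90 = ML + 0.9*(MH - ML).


M90 = ML + 0.9 * (MH - ML)
M90 = 3.8 + 0.9 * (56.8 - 3.8)
M90 = 3.8 + 0.9 * 53.0
M90 = 51.5 dN.m

51.5 dN.m


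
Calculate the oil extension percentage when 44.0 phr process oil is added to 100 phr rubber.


Oil % = oil / (100 + oil) * 100
= 44.0 / (100 + 44.0) * 100
= 44.0 / 144.0 * 100
= 30.56%

30.56%


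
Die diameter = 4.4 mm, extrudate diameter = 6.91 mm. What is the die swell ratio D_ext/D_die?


Die swell ratio = D_extrudate / D_die
= 6.91 / 4.4
= 1.57

Die swell = 1.57


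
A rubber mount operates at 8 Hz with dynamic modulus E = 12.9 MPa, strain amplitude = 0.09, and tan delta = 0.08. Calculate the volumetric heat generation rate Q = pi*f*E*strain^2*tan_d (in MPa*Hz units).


Q = pi * f * E * strain^2 * tan_d
= pi * 8 * 12.9 * 0.09^2 * 0.08
= pi * 8 * 12.9 * 0.0081 * 0.08
= 0.2101

Q = 0.2101


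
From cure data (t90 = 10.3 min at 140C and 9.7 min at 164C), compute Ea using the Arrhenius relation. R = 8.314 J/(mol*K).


T1 = 413.15 K, T2 = 437.15 K
1/T1 - 1/T2 = 1.3288e-04
ln(t1/t2) = ln(10.3/9.7) = 0.0600
Ea = 8.314 * 0.0600 / 1.3288e-04 = 3755.0749 J/mol
Ea = 3.76 kJ/mol

3.76 kJ/mol


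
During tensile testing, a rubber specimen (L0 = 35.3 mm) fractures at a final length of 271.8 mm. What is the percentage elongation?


Elongation = (Lf - L0) / L0 * 100
= (271.8 - 35.3) / 35.3 * 100
= 236.5 / 35.3 * 100
= 670.0%

670.0%


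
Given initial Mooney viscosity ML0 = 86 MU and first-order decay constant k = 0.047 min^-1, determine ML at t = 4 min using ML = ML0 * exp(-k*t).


ML = ML0 * exp(-k * t)
ML = 86 * exp(-0.047 * 4)
ML = 86 * 0.8286
ML = 71.26 MU

71.26 MU


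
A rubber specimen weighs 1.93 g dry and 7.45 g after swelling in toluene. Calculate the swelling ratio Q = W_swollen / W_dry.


Q = W_swollen / W_dry
Q = 7.45 / 1.93
Q = 3.86

Q = 3.86


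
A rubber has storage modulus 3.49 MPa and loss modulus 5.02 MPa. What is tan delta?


tan delta = E'' / E'
= 5.02 / 3.49
= 1.4384

tan delta = 1.4384


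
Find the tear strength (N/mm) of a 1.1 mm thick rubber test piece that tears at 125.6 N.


Tear strength = force / thickness
= 125.6 / 1.1
= 114.18 N/mm

114.18 N/mm


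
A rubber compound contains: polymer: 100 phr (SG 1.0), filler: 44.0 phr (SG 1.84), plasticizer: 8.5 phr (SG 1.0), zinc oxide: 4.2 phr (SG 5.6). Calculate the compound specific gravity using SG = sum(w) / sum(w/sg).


Sum of weights = 156.7
Volume contributions:
  polymer: 100/1.0 = 100.0000
  filler: 44.0/1.84 = 23.9130
  plasticizer: 8.5/1.0 = 8.5000
  zinc oxide: 4.2/5.6 = 0.7500
Sum of volumes = 133.1630
SG = 156.7 / 133.1630 = 1.177

SG = 1.177


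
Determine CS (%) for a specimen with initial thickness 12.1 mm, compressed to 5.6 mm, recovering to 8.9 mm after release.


CS = (t0 - recovered) / (t0 - ts) * 100
= (12.1 - 8.9) / (12.1 - 5.6) * 100
= 3.2 / 6.5 * 100
= 49.2%

49.2%


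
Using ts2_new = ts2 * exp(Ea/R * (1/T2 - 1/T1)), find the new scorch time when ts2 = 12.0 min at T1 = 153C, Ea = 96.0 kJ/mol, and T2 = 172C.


Convert temperatures: T1 = 153 + 273.15 = 426.15 K, T2 = 172 + 273.15 = 445.15 K
ts2_new = 12.0 * exp(96000 / 8.314 * (1/445.15 - 1/426.15))
1/T2 - 1/T1 = -1.0016e-04
ts2_new = 3.78 min

3.78 min


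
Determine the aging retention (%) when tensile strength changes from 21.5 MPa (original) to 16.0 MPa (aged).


Retention = aged / original * 100
= 16.0 / 21.5 * 100
= 74.4%

74.4%


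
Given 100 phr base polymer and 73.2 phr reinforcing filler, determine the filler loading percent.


Filler % = filler / (rubber + filler) * 100
= 73.2 / (100 + 73.2) * 100
= 73.2 / 173.2 * 100
= 42.26%

42.26%


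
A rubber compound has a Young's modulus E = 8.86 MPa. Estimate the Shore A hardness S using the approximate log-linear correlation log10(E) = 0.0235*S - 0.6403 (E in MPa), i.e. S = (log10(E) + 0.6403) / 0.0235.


log10(E) = 0.0235*S - 0.6403  =>  S = (log10(E) + 0.6403) / 0.0235
log10(8.86) = 0.947434
S = (0.947434 + 0.6403) / 0.0235 = 1.587734 / 0.0235
S = 67.6

Shore A = 67.6


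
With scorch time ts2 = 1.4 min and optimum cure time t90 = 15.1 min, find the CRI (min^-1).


CRI = 100 / (t90 - ts2)
= 100 / (15.1 - 1.4)
= 100 / 13.7
= 7.3 min^-1

7.3 min^-1


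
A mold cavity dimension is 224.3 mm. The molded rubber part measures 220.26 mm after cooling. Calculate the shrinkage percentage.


Shrinkage = (mold - part) / mold * 100
= (224.3 - 220.26) / 224.3 * 100
= 4.04 / 224.3 * 100
= 1.8%

1.8%


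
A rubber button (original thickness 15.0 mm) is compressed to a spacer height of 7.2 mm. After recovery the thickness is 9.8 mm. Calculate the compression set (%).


CS = (t0 - recovered) / (t0 - ts) * 100
= (15.0 - 9.8) / (15.0 - 7.2) * 100
= 5.2 / 7.8 * 100
= 66.7%

66.7%


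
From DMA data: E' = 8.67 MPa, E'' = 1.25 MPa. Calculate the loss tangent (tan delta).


tan delta = E'' / E'
= 1.25 / 8.67
= 0.1442

tan delta = 0.1442


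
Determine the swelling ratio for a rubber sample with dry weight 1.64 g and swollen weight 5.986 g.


Q = W_swollen / W_dry
Q = 5.986 / 1.64
Q = 3.65

Q = 3.65


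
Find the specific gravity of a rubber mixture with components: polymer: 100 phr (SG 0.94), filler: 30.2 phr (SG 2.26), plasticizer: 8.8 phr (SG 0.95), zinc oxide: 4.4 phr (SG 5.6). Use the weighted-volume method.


Sum of weights = 143.4
Volume contributions:
  polymer: 100/0.94 = 106.3830
  filler: 30.2/2.26 = 13.3628
  plasticizer: 8.8/0.95 = 9.2632
  zinc oxide: 4.4/5.6 = 0.7857
Sum of volumes = 129.7947
SG = 143.4 / 129.7947 = 1.105

SG = 1.105


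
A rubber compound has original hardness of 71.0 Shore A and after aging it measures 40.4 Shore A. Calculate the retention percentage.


Retention = aged / original * 100
= 40.4 / 71.0 * 100
= 56.9%

56.9%


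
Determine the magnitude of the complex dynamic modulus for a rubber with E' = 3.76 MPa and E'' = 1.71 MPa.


|E*| = sqrt(E'^2 + E''^2)
= sqrt(3.76^2 + 1.71^2)
= sqrt(14.1376 + 2.9241)
= 4.131 MPa

4.131 MPa


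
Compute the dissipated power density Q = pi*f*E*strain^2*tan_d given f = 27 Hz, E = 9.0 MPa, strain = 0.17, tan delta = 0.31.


Q = pi * f * E * strain^2 * tan_d
= pi * 27 * 9.0 * 0.17^2 * 0.31
= pi * 27 * 9.0 * 0.0289 * 0.31
= 6.8394

Q = 6.8394


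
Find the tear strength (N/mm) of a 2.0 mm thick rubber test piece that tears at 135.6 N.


Tear strength = force / thickness
= 135.6 / 2.0
= 67.8 N/mm

67.8 N/mm


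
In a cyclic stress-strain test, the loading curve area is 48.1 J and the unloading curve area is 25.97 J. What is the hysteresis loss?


Hysteresis loss = loading - unloading
= 48.1 - 25.97
= 22.13 J

22.13 J


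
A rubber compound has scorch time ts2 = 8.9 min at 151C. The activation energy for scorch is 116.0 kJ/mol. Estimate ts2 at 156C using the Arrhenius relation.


Convert temperatures: T1 = 151 + 273.15 = 424.15 K, T2 = 156 + 273.15 = 429.15 K
ts2_new = 8.9 * exp(116000 / 8.314 * (1/429.15 - 1/424.15))
1/T2 - 1/T1 = -2.7469e-05
ts2_new = 6.07 min

6.07 min


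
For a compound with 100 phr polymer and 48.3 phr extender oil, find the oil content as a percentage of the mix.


Oil % = oil / (100 + oil) * 100
= 48.3 / (100 + 48.3) * 100
= 48.3 / 148.3 * 100
= 32.57%

32.57%


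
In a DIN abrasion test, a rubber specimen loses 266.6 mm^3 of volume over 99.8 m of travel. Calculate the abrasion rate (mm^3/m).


Rate = volume_loss / distance
= 266.6 / 99.8
= 2.671 mm^3/m

2.671 mm^3/m


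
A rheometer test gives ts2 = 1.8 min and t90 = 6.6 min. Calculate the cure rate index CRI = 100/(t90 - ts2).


CRI = 100 / (t90 - ts2)
= 100 / (6.6 - 1.8)
= 100 / 4.8
= 20.83 min^-1

20.83 min^-1


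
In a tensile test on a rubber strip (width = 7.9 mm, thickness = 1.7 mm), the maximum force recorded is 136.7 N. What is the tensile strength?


Area = width * thickness = 7.9 * 1.7 = 13.43 mm^2
TS = force / area = 136.7 / 13.43 = 10.18 MPa

10.18 MPa
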